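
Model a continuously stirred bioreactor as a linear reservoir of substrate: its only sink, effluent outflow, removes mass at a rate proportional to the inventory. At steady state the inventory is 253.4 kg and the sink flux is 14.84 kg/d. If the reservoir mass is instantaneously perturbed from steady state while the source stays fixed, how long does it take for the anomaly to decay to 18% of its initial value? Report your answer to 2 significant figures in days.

For a linear reservoir the anomaly decays as exp(−t/τ) with τ = M/F = 253.4/14.84 = 17.08 d.
exp(−t/τ) = 0.18 ⇒ t = −τ ln(0.18) = 17.08 × 1.715 = 29.28 d.

29 d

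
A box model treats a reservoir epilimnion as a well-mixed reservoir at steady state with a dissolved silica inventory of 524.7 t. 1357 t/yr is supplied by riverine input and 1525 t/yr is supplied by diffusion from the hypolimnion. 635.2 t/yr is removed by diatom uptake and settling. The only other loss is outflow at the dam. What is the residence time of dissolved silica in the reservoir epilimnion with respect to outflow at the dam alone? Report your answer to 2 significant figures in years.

At steady state ΣF_in = ΣF_out.
ΣF_in = 1357 + 1525 = 2882.0 t/yr.
Outflow at the dam flux = ΣF_in − (635.2) = 2882.0 − 635.2 = 2247 t/yr.
τ = M / F = 524.7 / 2247 = 0.2335 yr.

0.23 yr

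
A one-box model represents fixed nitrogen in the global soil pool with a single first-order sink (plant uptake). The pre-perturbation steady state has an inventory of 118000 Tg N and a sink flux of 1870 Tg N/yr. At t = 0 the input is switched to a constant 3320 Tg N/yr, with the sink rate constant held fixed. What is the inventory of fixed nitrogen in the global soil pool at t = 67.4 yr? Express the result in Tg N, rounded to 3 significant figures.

The sink rate constant is k = F₀/M₀ = 1870/118000 = 0.01585 yr⁻¹.
Solving dM/dt = F₁ − kM with M(0) = M₀ gives M(t) = F₁/k + (M₀ − F₁/k)·e^(−kt).
F₁/k = 3320/0.01585 = 209500 Tg N; kt = 0.01585 × 67.4 = 1.068, e^(−kt) = 0.3437.
M(67.4) = 209500 + (118000 − 209500) × 0.3437 = 209500 − 31440 = 178050 Tg N.

178000 Tg N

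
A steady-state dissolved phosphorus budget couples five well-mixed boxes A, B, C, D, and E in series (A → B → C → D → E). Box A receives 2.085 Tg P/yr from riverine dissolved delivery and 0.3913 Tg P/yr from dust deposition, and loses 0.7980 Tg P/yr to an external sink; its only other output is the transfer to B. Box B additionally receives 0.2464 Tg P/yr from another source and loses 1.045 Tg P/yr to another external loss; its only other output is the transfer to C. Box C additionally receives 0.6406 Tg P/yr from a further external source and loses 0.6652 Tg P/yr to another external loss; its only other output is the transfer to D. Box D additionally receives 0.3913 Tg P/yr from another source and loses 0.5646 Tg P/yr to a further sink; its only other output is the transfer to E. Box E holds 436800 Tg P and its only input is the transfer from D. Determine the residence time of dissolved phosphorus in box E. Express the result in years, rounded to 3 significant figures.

641000 yr

Box A: F(A→B) = (2.085 + 0.3913) − 0.7980 = 1.6783 Tg P/yr.
Box B: F(B→C) = (1.6783 + 0.2464) − 1.045 = 0.87970 Tg P/yr.
Box C: F(C→D) = (0.87970 + 0.6406) − 0.6652 = 0.85510 Tg P/yr.
Box D: F(D→E) = (0.85510 + 0.3913) − 0.5646 = 0.68180 Tg P/yr.
Box E throughput = its input = 0.68180 Tg P/yr; τ = 436800 / 0.68180 = 640700 yr.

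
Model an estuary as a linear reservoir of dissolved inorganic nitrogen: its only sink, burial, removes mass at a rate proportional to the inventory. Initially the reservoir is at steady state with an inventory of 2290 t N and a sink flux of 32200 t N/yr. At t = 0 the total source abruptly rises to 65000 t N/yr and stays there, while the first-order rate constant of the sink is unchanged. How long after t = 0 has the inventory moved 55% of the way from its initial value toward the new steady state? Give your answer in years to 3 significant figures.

τ = M₀/F₀ = 2290/32200 = 0.07112 yr.
The remaining gap fraction is e^(−t/τ); 55% covered ⇒ e^(−t/τ) = 0.450.
t = −τ ln(0.450) = 0.07112 × 0.7985 = 0.05679 yr.

0.0568 yr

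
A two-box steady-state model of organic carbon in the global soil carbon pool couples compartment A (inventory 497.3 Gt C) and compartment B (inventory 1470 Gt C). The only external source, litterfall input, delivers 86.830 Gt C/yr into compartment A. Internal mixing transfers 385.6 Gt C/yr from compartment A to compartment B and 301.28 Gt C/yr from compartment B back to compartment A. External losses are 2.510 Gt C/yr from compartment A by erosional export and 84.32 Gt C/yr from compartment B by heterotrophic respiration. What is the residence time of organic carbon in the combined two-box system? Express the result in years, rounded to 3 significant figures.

22.7 yr

Treat the two boxes together as one reservoir: the mixing fluxes between them are internal recycling, so τ = ΣM / Σ(external losses).
M_total = 497.3 + 1470 = 1967.3 Gt C.
ΣF_external_out = 2.510 + 84.32 = 86.830 Gt C/yr.
τ = M_total / ΣF_ext = 1967.3 / 86.830 = 22.66 yr.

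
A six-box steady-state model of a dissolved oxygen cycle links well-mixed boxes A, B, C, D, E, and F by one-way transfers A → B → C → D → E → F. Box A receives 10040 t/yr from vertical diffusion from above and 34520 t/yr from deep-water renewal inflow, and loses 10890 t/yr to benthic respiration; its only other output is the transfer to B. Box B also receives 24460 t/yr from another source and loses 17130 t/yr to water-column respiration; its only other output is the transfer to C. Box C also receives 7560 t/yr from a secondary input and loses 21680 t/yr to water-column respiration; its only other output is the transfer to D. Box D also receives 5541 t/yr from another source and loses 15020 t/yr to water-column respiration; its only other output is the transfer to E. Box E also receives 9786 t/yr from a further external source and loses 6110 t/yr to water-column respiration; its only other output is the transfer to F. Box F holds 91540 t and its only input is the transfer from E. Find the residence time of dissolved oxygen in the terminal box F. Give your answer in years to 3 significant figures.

Box A: F(A→B) = (10040 + 34520) − 10890 = 33670 t/yr.
Box B: F(B→C) = (33670 + 24460) − 17130 = 41000 t/yr.
Box C: F(C→D) = (41000 + 7560) − 21680 = 26880 t/yr.
Box D: F(D→E) = (26880 + 5541) − 15020 = 17401 t/yr.
Box E: F(E→F) = (17401 + 9786) − 6110 = 21077 t/yr.
Box F throughput = its input = 21077 t/yr; τ = 91540 / 21077 = 4.343 yr.

4.34 yr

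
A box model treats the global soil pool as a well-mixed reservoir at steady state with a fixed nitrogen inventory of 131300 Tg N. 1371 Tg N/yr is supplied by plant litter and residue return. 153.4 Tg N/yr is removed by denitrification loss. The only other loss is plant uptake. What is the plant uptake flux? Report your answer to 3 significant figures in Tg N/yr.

At steady state ΣF_in = ΣF_out.
ΣF_in = 1371.0 Tg N/yr.
Plant uptake flux = ΣF_in − (153.4) = 1371.0 − 153.4 = 1218 Tg N/yr.

1220 Tg N/yr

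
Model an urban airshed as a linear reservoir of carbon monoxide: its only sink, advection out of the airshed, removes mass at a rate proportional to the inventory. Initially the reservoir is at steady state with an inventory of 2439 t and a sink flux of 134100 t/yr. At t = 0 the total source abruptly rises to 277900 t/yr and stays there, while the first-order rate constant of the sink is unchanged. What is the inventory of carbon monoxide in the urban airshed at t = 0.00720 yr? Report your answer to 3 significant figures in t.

The sink rate constant is k = F₀/M₀ = 134100/2439 = 54.98 yr⁻¹.
Solving dM/dt = F₁ − kM with M(0) = M₀ gives M(t) = F₁/k + (M₀ − F₁/k)·e^(−kt).
F₁/k = 277900/54.98 = 5054.4 t; kt = 54.98 × 0.00720 = 0.3959, e^(−kt) = 0.6731.
M(0.00720) = 5054.4 + (2439 − 5054.4) × 0.6731 = 5054.4 − 1760 = 3294.0 t.

3290 t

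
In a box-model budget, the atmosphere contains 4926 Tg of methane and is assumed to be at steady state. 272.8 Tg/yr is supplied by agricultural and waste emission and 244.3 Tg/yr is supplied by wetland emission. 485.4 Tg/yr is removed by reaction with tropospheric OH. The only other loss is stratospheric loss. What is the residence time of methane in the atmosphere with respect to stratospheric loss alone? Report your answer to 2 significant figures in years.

160 yr

At steady state ΣF_in = ΣF_out.
ΣF_in = 272.8 + 244.3 = 517.10 Tg/yr.
Stratospheric loss flux = ΣF_in − (485.4) = 517.10 − 485.4 = 31.70 Tg/yr.
τ = M / F = 4926 / 31.70 = 155.4 yr.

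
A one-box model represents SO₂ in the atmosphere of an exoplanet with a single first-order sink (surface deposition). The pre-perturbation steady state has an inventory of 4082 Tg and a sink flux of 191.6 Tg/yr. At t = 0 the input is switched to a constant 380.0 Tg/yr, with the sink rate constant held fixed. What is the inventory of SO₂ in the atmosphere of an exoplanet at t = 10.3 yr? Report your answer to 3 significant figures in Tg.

τ = M₀/F₀ = 4082/191.6 = 21.30 yr; rate constant k = 1/τ.
New steady state M_∞ = F₁/k = F₁·τ = 380.0 × 21.30 = 8095.8 Tg.
M(t) = M_∞ + (M₀ − M_∞)·e^(−t/τ); t/τ = 10.3/21.30 = 0.4835, so e^(−t/τ) = 0.6166.
M(t) = 8095.8 − 4014 × 0.6166 = 5620.7 Tg.

5620 Tg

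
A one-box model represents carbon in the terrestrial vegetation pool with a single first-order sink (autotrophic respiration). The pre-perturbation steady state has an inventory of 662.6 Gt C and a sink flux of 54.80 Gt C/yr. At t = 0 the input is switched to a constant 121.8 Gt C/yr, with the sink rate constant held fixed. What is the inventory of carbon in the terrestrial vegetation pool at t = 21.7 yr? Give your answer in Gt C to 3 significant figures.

The sink rate constant is k = F₀/M₀ = 54.80/662.6 = 0.08270 yr⁻¹.
Solving dM/dt = F₁ − kM with M(0) = M₀ gives M(t) = F₁/k + (M₀ − F₁/k)·e^(−kt).
F₁/k = 121.8/0.08270 = 1472.7 Gt C; kt = 0.08270 × 21.7 = 1.795, e^(−kt) = 0.1662.
M(21.7) = 1472.7 + (662.6 − 1472.7) × 0.1662 = 1472.7 − 134.6 = 1338.1 Gt C.

1340 Gt C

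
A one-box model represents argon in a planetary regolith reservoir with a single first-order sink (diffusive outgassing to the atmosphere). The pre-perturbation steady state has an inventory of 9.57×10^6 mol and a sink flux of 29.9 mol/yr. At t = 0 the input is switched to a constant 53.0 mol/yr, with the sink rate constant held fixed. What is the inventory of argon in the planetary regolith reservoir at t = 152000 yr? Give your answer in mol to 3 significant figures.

1.24×10^7 mol

τ = M₀/F₀ = 9.57×10^6/29.9 = 320100 yr; rate constant k = 1/τ.
New steady state M_∞ = F₁/k = F₁·τ = 53.0 × 320100 = 1.6964×10^7 mol.
M(t) = M_∞ + (M₀ − M_∞)·e^(−t/τ); t/τ = 152000/320100 = 0.4749, so e^(−t/τ) = 0.6219.
M(t) = 1.6964×10^7 − 7.394×10^6 × 0.6219 = 1.2365×10^7 mol.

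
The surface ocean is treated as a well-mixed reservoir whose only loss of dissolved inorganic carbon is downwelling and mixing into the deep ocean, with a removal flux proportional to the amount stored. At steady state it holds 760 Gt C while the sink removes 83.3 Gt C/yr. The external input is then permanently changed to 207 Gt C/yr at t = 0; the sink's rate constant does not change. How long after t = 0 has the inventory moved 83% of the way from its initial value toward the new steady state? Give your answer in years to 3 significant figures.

τ = M₀/F₀ = 760/83.3 = 9.124 yr.
The remaining gap fraction is e^(−t/τ); 83% covered ⇒ e^(−t/τ) = 0.170.
t = −τ ln(0.170) = 9.124 × 1.772 = 16.17 yr.

16.2 yr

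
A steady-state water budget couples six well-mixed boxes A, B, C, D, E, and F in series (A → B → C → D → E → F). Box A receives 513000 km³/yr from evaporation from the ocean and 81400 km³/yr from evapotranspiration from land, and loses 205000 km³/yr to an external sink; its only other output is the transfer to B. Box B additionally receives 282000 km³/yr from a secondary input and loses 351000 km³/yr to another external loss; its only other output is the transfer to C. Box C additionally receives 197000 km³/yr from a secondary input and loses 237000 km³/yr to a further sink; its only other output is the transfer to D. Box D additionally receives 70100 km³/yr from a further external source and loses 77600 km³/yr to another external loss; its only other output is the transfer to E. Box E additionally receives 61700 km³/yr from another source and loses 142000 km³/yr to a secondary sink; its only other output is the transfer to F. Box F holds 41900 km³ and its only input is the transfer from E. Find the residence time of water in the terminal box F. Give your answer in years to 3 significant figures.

Box A: F(A→B) = (513000 + 81400) − 205000 = 389400 km³/yr.
Box B: F(B→C) = (389400 + 282000) − 351000 = 320400 km³/yr.
Box C: F(C→D) = (320400 + 197000) − 237000 = 280400 km³/yr.
Box D: F(D→E) = (280400 + 70100) − 77600 = 272900 km³/yr.
Box E: F(E→F) = (272900 + 61700) − 142000 = 192600 km³/yr.
Box F throughput = its input = 192600 km³/yr; τ = 41900 / 192600 = 0.2175 yr.

0.218 yr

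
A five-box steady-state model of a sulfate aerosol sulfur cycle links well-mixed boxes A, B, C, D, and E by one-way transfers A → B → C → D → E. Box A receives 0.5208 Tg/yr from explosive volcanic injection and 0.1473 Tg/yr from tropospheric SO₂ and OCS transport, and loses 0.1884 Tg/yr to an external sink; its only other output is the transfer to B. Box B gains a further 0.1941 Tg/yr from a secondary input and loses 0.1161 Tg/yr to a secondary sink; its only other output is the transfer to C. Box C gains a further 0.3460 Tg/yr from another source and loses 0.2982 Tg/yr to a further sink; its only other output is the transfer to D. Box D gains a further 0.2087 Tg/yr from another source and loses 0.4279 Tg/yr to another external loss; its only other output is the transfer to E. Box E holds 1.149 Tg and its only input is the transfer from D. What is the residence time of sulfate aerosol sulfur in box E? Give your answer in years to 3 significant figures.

Box A: F(A→B) = (0.5208 + 0.1473) − 0.1884 = 0.47970 Tg/yr.
Box B: F(B→C) = (0.47970 + 0.1941) − 0.1161 = 0.55770 Tg/yr.
Box C: F(C→D) = (0.55770 + 0.3460) − 0.2982 = 0.60550 Tg/yr.
Box D: F(D→E) = (0.60550 + 0.2087) − 0.4279 = 0.38630 Tg/yr.
Box E throughput = its input = 0.38630 Tg/yr; τ = 1.149 / 0.38630 = 2.974 yr.

2.97 yr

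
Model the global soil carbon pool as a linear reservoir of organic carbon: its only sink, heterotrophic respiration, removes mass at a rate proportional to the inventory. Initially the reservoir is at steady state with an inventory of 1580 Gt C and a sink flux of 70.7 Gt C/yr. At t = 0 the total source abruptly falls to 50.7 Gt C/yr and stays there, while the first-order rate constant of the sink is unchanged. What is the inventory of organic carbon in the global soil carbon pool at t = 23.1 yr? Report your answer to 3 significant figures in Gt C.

1290 Gt C

The sink rate constant is k = F₀/M₀ = 70.7/1580 = 0.04475 yr⁻¹.
Solving dM/dt = F₁ − kM with M(0) = M₀ gives M(t) = F₁/k + (M₀ − F₁/k)·e^(−kt).
F₁/k = 50.7/0.04475 = 1133.0 Gt C; kt = 0.04475 × 23.1 = 1.034, e^(−kt) = 0.3557.
M(23.1) = 1133.0 + (1580 − 1133.0) × 0.3557 = 1133.0 + 159.0 = 1292.0 Gt C.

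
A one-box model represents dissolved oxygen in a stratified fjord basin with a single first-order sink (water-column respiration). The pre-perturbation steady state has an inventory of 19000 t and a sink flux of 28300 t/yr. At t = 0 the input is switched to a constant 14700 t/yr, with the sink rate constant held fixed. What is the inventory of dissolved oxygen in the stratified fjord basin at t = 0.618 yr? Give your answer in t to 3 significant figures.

13500 t

τ = M₀/F₀ = 19000/28300 = 0.6714 yr; rate constant k = 1/τ.
New steady state M_∞ = F₁/k = F₁·τ = 14700 × 0.6714 = 9869.3 t.
M(t) = M_∞ + (M₀ − M_∞)·e^(−t/τ); t/τ = 0.618/0.6714 = 0.9205, so e^(−t/τ) = 0.3983.
M(t) = 9869.3 + 9131 × 0.3983 = 13506 t.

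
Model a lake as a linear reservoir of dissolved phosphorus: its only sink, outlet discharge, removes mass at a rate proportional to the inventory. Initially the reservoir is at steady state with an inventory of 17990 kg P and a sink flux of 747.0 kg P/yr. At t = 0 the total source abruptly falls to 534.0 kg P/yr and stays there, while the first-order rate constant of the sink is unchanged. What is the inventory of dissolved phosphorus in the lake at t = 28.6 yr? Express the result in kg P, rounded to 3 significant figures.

The sink rate constant is k = F₀/M₀ = 747.0/17990 = 0.04152 yr⁻¹.
Solving dM/dt = F₁ − kM with M(0) = M₀ gives M(t) = F₁/k + (M₀ − F₁/k)·e^(−kt).
F₁/k = 534.0/0.04152 = 12860 kg P; kt = 0.04152 × 28.6 = 1.188, e^(−kt) = 0.3050.
M(28.6) = 12860 + (17990 − 12860) × 0.3050 = 12860 + 1564 = 14425 kg P.

14400 kg P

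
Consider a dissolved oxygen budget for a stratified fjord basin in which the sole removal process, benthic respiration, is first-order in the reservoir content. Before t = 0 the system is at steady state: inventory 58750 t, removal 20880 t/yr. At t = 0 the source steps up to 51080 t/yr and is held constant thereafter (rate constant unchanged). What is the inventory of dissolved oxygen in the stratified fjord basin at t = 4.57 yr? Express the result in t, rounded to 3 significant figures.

127000 t

Residence time τ = M₀/F₀ = 2.814 yr. The eventual steady state is M_∞ = M₀·(F₁/F₀) = 58750 × 51080/20880 = 143720 t.
The anomaly ΔM(t) = M(t) − M_∞ decays as ΔM₀·e^(−t/τ) with ΔM₀ = 58750 − 143720 = −84970 t.
At t = 4.57 yr, e^(−t/τ) = e^(−1.624) = 0.1971, so ΔM = −16750 t and M = 143720 − 16750 = 126980 t.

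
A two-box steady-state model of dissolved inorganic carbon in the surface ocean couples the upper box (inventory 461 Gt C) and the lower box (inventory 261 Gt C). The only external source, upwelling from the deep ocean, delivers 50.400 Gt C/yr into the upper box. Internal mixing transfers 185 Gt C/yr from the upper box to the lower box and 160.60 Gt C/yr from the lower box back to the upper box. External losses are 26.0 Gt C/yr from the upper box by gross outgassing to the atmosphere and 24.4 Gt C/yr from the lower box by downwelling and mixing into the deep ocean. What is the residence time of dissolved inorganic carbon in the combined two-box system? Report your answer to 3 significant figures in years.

Residence time in the combined system uses the total inventory and the total *external* removal — internal exchanges between the two boxes cancel.
M_total = 461 + 261 = 722.00 Gt C.
ΣF_external_out = 26.0 + 24.4 = 50.400 Gt C/yr.
τ = M_total / ΣF_ext = 722.00 / 50.400 = 14.33 yr.

14.3 yr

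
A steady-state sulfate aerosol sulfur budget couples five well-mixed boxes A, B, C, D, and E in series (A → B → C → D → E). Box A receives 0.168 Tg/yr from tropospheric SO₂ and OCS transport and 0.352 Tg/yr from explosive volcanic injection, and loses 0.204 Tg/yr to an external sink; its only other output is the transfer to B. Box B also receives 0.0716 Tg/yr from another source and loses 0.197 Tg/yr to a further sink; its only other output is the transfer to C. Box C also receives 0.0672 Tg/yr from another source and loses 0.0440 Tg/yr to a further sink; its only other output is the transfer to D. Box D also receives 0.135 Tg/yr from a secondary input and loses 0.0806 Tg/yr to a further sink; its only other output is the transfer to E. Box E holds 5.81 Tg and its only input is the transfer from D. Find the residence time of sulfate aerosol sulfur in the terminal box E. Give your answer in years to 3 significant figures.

Box A: F(A→B) = (0.168 + 0.352) − 0.204 = 0.31600 Tg/yr.
Box B: F(B→C) = (0.31600 + 0.0716) − 0.197 = 0.19060 Tg/yr.
Box C: F(C→D) = (0.19060 + 0.0672) − 0.0440 = 0.21380 Tg/yr.
Box D: F(D→E) = (0.21380 + 0.135) − 0.0806 = 0.26820 Tg/yr.
Box E throughput = its input = 0.26820 Tg/yr; τ = 5.81 / 0.26820 = 21.66 yr.

21.7 yr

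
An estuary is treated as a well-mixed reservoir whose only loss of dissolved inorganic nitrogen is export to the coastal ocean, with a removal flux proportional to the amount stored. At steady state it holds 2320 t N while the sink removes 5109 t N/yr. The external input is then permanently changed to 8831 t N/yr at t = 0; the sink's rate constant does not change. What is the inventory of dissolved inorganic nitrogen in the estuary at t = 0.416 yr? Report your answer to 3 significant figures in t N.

3330 t N

The sink rate constant is k = F₀/M₀ = 5109/2320 = 2.202 yr⁻¹.
Solving dM/dt = F₁ − kM with M(0) = M₀ gives M(t) = F₁/k + (M₀ − F₁/k)·e^(−kt).
F₁/k = 8831/2.202 = 4010.2 t N; kt = 2.202 × 0.416 = 0.9161, e^(−kt) = 0.4001.
M(0.416) = 4010.2 + (2320 − 4010.2) × 0.4001 = 4010.2 − 676.2 = 3334.0 t N.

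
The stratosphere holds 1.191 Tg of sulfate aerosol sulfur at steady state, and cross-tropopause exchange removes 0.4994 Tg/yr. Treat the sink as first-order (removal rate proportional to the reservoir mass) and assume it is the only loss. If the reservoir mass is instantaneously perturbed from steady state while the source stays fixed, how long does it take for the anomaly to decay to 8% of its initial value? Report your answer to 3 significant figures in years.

6.02 yr

For a linear reservoir the anomaly decays as exp(−t/τ) with τ = M/F = 1.191/0.4994 = 2.385 yr.
exp(−t/τ) = 0.08 ⇒ t = −τ ln(0.08) = 2.385 × 2.526 = 6.024 yr.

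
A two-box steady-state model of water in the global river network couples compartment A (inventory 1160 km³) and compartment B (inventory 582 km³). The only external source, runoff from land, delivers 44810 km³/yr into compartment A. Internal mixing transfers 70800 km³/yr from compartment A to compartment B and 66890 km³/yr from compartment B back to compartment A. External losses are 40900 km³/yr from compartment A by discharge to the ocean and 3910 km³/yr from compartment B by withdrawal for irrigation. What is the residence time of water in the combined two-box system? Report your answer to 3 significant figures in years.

Residence time in the combined system uses the total inventory and the total *external* removal — internal exchanges between the two boxes cancel.
M_total = 1160 + 582 = 1742.0 km³.
ΣF_external_out = 40900 + 3910 = 44810 km³/yr.
τ = M_total / ΣF_ext = 1742.0 / 44810 = 0.03888 yr.

0.0389 yr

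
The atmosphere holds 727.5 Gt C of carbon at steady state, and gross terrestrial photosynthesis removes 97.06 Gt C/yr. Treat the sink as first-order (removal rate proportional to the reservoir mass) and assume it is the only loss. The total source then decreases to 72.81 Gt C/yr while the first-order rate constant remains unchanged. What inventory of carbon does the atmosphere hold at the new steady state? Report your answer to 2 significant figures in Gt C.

550 Gt C

Rate constant k = F/M = 97.06 / 727.5 = 0.1334 yr⁻¹.
At the new steady state, source = k·M_new ⇒ M_new = 72.81 / 0.1334 = 545.7 Gt C.
(Equivalently M_new = M × F_new/F_old = 727.5 × 72.81/97.06.)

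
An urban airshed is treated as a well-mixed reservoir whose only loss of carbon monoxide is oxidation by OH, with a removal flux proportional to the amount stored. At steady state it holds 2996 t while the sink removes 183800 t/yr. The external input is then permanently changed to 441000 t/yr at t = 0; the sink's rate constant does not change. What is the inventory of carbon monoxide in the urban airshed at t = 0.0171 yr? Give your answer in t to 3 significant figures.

5720 t

The sink rate constant is k = F₀/M₀ = 183800/2996 = 61.35 yr⁻¹.
Solving dM/dt = F₁ − kM with M(0) = M₀ gives M(t) = F₁/k + (M₀ − F₁/k)·e^(−kt).
F₁/k = 441000/61.35 = 7188.4 t; kt = 61.35 × 0.0171 = 1.049, e^(−kt) = 0.3503.
M(0.0171) = 7188.4 + (2996 − 7188.4) × 0.3503 = 7188.4 − 1468 = 5720.0 t.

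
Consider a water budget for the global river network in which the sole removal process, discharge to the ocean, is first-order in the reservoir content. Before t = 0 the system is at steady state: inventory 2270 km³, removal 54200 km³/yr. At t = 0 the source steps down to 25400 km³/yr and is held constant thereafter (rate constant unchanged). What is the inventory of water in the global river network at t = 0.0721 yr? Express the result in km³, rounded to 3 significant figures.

Residence time τ = M₀/F₀ = 0.04188 yr. The eventual steady state is M_∞ = M₀·(F₁/F₀) = 2270 × 25400/54200 = 1063.8 km³.
The anomaly ΔM(t) = M(t) − M_∞ decays as ΔM₀·e^(−t/τ) with ΔM₀ = 2270 − 1063.8 = 1206 km³.
At t = 0.0721 yr, e^(−t/τ) = e^(−1.722) = 0.1788, so ΔM = 215.7 km³ and M = 1063.8 + 215.7 = 1279.5 km³.

1280 km³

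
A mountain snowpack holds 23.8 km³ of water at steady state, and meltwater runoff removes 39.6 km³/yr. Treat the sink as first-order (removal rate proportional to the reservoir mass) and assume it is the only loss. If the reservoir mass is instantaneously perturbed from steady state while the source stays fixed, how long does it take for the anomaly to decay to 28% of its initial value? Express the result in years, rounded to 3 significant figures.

0.765 yr

For a linear reservoir the anomaly decays as exp(−t/τ) with τ = M/F = 23.8/39.6 = 0.6010 yr.
exp(−t/τ) = 0.28 ⇒ t = −τ ln(0.28) = 0.6010 × 1.273 = 0.7651 yr.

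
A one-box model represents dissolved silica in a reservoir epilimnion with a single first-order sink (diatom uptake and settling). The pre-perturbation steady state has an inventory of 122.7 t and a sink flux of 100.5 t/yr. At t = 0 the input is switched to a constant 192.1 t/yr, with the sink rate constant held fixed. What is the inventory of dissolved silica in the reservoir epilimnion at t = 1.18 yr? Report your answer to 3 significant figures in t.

192 t

τ = M₀/F₀ = 122.7/100.5 = 1.221 yr; rate constant k = 1/τ.
New steady state M_∞ = F₁/k = F₁·τ = 192.1 × 1.221 = 234.53 t.
M(t) = M_∞ + (M₀ − M_∞)·e^(−t/τ); t/τ = 1.18/1.221 = 0.9665, so e^(−t/τ) = 0.3804.
M(t) = 234.53 − 111.8 × 0.3804 = 191.99 t.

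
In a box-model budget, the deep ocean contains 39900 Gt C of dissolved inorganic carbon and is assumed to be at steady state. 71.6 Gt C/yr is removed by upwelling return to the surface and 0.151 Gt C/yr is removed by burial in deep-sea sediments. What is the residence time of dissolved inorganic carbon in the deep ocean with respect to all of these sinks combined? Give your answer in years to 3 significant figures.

Total removal flux = 71.6 + 0.151 = 71.751 Gt C/yr.
τ = M / ΣF_out = 39900 / 71.751 = 556.1 yr.

556 yr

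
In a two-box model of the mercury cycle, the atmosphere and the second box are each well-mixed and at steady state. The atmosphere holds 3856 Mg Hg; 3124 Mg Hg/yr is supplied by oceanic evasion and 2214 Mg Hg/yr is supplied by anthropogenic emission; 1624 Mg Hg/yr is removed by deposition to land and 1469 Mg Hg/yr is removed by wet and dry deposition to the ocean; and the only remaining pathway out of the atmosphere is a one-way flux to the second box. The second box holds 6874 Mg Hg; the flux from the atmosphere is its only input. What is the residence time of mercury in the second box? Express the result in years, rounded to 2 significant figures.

3.1 yr

Balance the atmosphere: ΣF_in = 3124 + 2214 = 5338.0 Mg Hg/yr.
Flux to the second box = ΣF_in − (1624 + 1469) = 2245.0 Mg Hg/yr.
At steady state the output of the second box equals its input, 2245.0 Mg Hg/yr.
τ = M / F = 6874 / 2245.0 = 3.062 yr.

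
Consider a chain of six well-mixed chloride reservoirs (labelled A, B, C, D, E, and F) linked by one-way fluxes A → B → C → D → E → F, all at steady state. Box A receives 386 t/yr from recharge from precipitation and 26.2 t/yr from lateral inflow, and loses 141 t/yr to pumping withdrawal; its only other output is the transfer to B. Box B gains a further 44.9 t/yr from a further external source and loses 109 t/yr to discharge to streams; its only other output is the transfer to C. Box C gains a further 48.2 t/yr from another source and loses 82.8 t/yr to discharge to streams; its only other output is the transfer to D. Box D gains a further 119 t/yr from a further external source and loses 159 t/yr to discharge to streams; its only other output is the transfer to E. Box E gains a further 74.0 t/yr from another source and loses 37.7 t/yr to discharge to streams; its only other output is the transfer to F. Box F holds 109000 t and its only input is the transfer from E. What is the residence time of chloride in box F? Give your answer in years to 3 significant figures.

646 yr

Box A: F(A→B) = (386 + 26.2) − 141 = 271.20 t/yr.
Box B: F(B→C) = (271.20 + 44.9) − 109 = 207.10 t/yr.
Box C: F(C→D) = (207.10 + 48.2) − 82.8 = 172.50 t/yr.
Box D: F(D→E) = (172.50 + 119) − 159 = 132.50 t/yr.
Box E: F(E→F) = (132.50 + 74.0) − 37.7 = 168.80 t/yr.
Box F throughput = its input = 168.80 t/yr; τ = 109000 / 168.80 = 645.7 yr.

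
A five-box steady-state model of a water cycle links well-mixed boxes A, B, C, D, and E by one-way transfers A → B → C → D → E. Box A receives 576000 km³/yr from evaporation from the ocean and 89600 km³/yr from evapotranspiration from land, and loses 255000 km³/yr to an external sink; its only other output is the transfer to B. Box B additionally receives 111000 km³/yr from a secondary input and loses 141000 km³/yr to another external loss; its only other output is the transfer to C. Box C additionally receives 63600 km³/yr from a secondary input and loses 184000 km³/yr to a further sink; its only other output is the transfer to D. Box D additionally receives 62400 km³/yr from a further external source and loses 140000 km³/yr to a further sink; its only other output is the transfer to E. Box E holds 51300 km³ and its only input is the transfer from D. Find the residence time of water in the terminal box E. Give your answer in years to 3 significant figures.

Box A: F(A→B) = (576000 + 89600) − 255000 = 410600 km³/yr.
Box B: F(B→C) = (410600 + 111000) − 141000 = 380600 km³/yr.
Box C: F(C→D) = (380600 + 63600) − 184000 = 260200 km³/yr.
Box D: F(D→E) = (260200 + 62400) − 140000 = 182600 km³/yr.
Box E throughput = its input = 182600 km³/yr; τ = 51300 / 182600 = 0.2809 yr.

0.281 yr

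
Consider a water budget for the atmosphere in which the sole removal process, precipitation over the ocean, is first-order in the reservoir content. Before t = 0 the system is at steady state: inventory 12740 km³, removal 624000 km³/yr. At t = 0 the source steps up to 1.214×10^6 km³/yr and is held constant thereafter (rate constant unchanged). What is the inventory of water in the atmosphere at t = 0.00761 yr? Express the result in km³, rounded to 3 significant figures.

16500 km³

τ = M₀/F₀ = 12740/624000 = 0.02042 yr; rate constant k = 1/τ.
New steady state M_∞ = F₁/k = F₁·τ = 1.214×10^6 × 0.02042 = 24786 km³.
M(t) = M_∞ + (M₀ − M_∞)·e^(−t/τ); t/τ = 0.00761/0.02042 = 0.3727, so e^(−t/τ) = 0.6888.
M(t) = 24786 − 12050 × 0.6888 = 16488 km³.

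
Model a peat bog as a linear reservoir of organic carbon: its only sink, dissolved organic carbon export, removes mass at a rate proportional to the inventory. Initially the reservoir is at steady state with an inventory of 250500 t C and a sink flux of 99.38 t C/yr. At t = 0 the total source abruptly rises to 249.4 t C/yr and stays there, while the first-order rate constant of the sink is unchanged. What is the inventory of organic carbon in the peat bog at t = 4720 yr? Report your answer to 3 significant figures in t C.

571000 t C

Residence time τ = M₀/F₀ = 2521 yr. The eventual steady state is M_∞ = M₀·(F₁/F₀) = 250500 × 249.4/99.38 = 628640 t C.
The anomaly ΔM(t) = M(t) − M_∞ decays as ΔM₀·e^(−t/τ) with ΔM₀ = 250500 − 628640 = −378100 t C.
At t = 4720 yr, e^(−t/τ) = e^(−1.873) = 0.1537, so ΔM = −58130 t C and M = 628640 − 58130 = 570510 t C.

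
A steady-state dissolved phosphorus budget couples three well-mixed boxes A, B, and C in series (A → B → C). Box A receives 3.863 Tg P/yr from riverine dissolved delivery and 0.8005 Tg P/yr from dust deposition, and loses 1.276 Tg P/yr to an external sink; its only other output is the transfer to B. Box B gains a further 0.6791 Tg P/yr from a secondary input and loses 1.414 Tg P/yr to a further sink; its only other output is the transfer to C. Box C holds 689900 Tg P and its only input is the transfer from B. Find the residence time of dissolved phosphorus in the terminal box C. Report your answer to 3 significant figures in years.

Box A: F(A→B) = (3.863 + 0.8005) − 1.276 = 3.3875 Tg P/yr.
Box B: F(B→C) = (3.3875 + 0.6791) − 1.414 = 2.6526 Tg P/yr.
Box C throughput = its input = 2.6526 Tg P/yr; τ = 689900 / 2.6526 = 260100 yr.

260000 yr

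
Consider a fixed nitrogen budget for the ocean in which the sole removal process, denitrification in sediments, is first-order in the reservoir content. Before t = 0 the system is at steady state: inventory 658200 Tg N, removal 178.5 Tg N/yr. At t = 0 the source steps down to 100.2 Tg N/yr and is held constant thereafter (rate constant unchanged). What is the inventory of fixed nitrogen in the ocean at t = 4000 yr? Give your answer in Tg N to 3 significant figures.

Residence time τ = M₀/F₀ = 3687 yr. The eventual steady state is M_∞ = M₀·(F₁/F₀) = 658200 × 100.2/178.5 = 369480 Tg N.
The anomaly ΔM(t) = M(t) − M_∞ decays as ΔM₀·e^(−t/τ) with ΔM₀ = 658200 − 369480 = 288700 Tg N.
At t = 4000 yr, e^(−t/τ) = e^(−1.085) = 0.3380, so ΔM = 97580 Tg N and M = 369480 + 97580 = 467060 Tg N.

467000 Tg N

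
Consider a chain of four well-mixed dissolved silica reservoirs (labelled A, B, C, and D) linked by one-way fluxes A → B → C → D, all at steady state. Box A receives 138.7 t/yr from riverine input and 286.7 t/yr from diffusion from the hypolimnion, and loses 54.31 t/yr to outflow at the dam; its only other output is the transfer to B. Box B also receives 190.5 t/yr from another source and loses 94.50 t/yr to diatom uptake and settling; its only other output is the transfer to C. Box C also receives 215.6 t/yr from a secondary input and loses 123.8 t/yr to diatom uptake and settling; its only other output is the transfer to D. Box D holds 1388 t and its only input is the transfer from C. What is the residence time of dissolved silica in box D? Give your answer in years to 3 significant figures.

2.48 yr

Box A: F(A→B) = (138.7 + 286.7) − 54.31 = 371.09 t/yr.
Box B: F(B→C) = (371.09 + 190.5) − 94.50 = 467.09 t/yr.
Box C: F(C→D) = (467.09 + 215.6) − 123.8 = 558.89 t/yr.
Box D throughput = its input = 558.89 t/yr; τ = 1388 / 558.89 = 2.483 yr.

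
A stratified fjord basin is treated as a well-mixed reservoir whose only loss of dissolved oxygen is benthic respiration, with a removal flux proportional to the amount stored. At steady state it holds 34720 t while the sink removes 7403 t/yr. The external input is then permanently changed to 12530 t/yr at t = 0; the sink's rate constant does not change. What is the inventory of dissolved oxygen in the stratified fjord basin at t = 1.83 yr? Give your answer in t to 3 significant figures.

τ = M₀/F₀ = 34720/7403 = 4.690 yr; rate constant k = 1/τ.
New steady state M_∞ = F₁/k = F₁·τ = 12530 × 4.690 = 58766 t.
M(t) = M_∞ + (M₀ − M_∞)·e^(−t/τ); t/τ = 1.83/4.690 = 0.3902, so e^(−t/τ) = 0.6769.
M(t) = 58766 − 24050 × 0.6769 = 42488 t.

42500 t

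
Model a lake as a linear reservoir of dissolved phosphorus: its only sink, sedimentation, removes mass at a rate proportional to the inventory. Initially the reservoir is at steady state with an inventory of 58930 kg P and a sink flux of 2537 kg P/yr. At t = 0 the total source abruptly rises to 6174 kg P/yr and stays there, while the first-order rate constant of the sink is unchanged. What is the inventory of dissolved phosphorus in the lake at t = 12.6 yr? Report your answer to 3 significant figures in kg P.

94300 kg P

Residence time τ = M₀/F₀ = 23.23 yr. The eventual steady state is M_∞ = M₀·(F₁/F₀) = 58930 × 6174/2537 = 143410 kg P.
The anomaly ΔM(t) = M(t) − M_∞ decays as ΔM₀·e^(−t/τ) with ΔM₀ = 58930 − 143410 = −84480 kg P.
At t = 12.6 yr, e^(−t/τ) = e^(−0.5424) = 0.5813, so ΔM = −49110 kg P and M = 143410 − 49110 = 94300 kg P.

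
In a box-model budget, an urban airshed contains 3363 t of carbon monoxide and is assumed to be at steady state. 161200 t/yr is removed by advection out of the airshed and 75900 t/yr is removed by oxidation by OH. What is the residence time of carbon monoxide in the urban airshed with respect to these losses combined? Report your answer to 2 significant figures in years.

Total removal = 161200 + 75900 = 237100 t/yr.
τ = M / ΣF_out = 3363 / 237100 = 0.01418 yr.

0.014 yr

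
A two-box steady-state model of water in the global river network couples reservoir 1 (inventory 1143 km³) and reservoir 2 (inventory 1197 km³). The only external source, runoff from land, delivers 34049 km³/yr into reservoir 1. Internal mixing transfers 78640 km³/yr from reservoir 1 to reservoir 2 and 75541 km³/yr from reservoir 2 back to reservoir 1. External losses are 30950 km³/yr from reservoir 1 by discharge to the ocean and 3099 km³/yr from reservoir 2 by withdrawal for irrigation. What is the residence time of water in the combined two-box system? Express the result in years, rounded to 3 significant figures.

Treat the two boxes together as one reservoir: the mixing fluxes between them are internal recycling, so τ = ΣM / Σ(external losses).
M_total = 1143 + 1197 = 2340.0 km³.
ΣF_external_out = 30950 + 3099 = 34049 km³/yr.
τ = M_total / ΣF_ext = 2340.0 / 34049 = 0.06872 yr.

0.0687 yr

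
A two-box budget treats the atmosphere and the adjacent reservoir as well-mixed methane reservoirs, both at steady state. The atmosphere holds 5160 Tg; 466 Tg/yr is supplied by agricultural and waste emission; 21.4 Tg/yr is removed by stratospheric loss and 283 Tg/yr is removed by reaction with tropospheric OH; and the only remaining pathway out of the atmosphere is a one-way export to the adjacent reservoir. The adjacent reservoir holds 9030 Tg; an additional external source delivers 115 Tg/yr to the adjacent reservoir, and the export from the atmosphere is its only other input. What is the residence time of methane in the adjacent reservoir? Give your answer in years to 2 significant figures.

Balance the atmosphere: ΣF_in = 466.00 Tg/yr.
Export to the adjacent reservoir = ΣF_in − (21.4 + 283) = 161.60 Tg/yr.
Total input to the adjacent reservoir = 161.60 + 115 = 276.60 Tg/yr; at steady state this equals its total output.
τ = M / F = 9030 / 276.60 = 32.65 yr.

33 yr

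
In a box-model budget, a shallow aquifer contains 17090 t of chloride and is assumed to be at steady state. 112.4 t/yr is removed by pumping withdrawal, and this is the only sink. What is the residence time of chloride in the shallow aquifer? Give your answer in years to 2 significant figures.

τ = M / F = 17090 / 112.4 = 152.0 yr.

150 yr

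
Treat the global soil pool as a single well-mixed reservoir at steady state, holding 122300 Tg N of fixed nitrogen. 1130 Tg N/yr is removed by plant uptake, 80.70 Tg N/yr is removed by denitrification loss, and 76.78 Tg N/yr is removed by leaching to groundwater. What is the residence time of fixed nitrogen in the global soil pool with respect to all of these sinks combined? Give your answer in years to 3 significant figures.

Total removal flux = 1130 + 80.70 + 76.78 = 1287.5 Tg N/yr.
τ = M / ΣF_out = 122300 / 1287.5 = 94.99 yr.

95.0 yr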